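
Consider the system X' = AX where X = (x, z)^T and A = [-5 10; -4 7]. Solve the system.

x(t) = 2C_1e^(t)sin(2t) + C_1e^(t)cos(2t) + C_2e^(t)sin(2t) - 2C_2e^(t)cos(2t), z(t) = C_1e^(t)sin(2t) + C_1e^(t)cos(2t) + C_2e^(t)sin(2t) - C_2e^(t)cos(2t)

Coefficient matrix A = [[-5, 10], [-4, 7]].
Characteristic polynomial det(A - λI) = λ^2 - 2λ + 5 = 0.
Eigenvalues λ = 1 ± 2i (complex conjugate pair).
For λ=1+2i: an eigenvector is (1,1) - i(2,1) = (1 - 2i, 1 - i).
A real fundamental pair from Re and Im of e^((1+2i)t)v: X_1 = e^(t)(cos(2t)·(1,1) + sin(2t)·(2,1)), X_2 = e^(t)(sin(2t)·(1,1) - cos(2t)·(2,1)).
General solution: C_1X_1 + C_2X_2.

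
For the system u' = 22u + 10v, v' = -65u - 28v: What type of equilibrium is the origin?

stable spiral

A = [[22,10],[-65,-28]]; det(A-λI) = λ^2 + 6λ + 34.
λ = -3 ± 5i: negative real part.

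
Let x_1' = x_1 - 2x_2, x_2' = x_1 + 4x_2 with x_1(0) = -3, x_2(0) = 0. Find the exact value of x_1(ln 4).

A = [[1,-2],[1,4]]; eigenvalues λ = 2, 3.
Eigenvectors: (2,-1) for λ=2, (-1,1) for λ=3.
From the initial condition, c_1 = -3, c_2 = -3.
x_1(ln 4) = (-3)(4^2)(2) + (-3)(4^3)(-1) = 96.

96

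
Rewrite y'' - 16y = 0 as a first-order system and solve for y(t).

y(t) = C_1e^(-4t) + C_2e^(4t)

Let x_1 = y, x_2 = y'. Then x_1' = x_2 and x_2' = 16x_1.
A = [[0,1],[16,0]]; det(A-λI) = λ^2 - 16.
Eigenvalues λ = -4, 4 with eigenvectors (1,-4), (1,4).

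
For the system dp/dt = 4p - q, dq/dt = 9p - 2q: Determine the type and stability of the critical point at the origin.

unstable improper node

A = [[4,-1],[9,-2]]; det(A-λI) = λ^2 - 2λ + 1.
repeated λ = 1 with a single eigenvector.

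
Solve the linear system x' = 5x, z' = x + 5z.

Coefficient matrix A = [[5, 0], [1, 5]].
Characteristic polynomial det(A - λI) = λ^2 - 10λ + 25 = 0.
Single eigenvalue λ = 5 with algebraic multiplicity 2.
Eigenvector v = (0,-1); generalized eigenvector w with (A-λI)w=v is (-1,2).
General solution: e^(5t)[C_1·v + C_2·(t·v + w)].

x(t) = -C_2e^(5t), z(t) = -C_1e^(5t) - C_2te^(5t) + 2C_2e^(5t)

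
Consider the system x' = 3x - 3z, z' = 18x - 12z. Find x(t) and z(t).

x(t) = -K_1e^(-6t) + K_2e^(-3t), z(t) = -3K_1e^(-6t) + 2K_2e^(-3t)

Coefficient matrix A = [[3, -3], [18, -12]].
Characteristic polynomial det(A - λI) = λ^2 + 9λ + 18 = 0.
Eigenvalues λ = -6, -3.
For λ=-6: (A-λI) row 1 is [9, -3], so an eigenvector is (-1, -3).
For λ=-3: (A-λI) row 1 is [6, -3], so an eigenvector is (1, 2).
General solution: K_1e^(-6t)(-1,-3) + K_2e^(-3t)(1,2).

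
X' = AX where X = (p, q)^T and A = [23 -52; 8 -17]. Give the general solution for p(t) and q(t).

p(t) = 3K_1e^(3t)sin(4t) - 2K_1e^(3t)cos(4t) - 2K_2e^(3t)sin(4t) - 3K_2e^(3t)cos(4t), q(t) = K_1e^(3t)sin(4t) - K_1e^(3t)cos(4t) - K_2e^(3t)sin(4t) - K_2e^(3t)cos(4t)

Coefficient matrix A = [[23, -52], [8, -17]].
Characteristic polynomial det(A - λI) = λ^2 - 6λ + 25 = 0.
Eigenvalues λ = 3 ± 4i (complex conjugate pair).
For λ=3+4i: an eigenvector is (-2,-1) - i(3,1) = (-2 - 3i, -1 - i).
A real fundamental pair from Re and Im of e^((3+4i)t)v: X_1 = e^(3t)(cos(4t)·(-2,-1) + sin(4t)·(3,1)), X_2 = e^(3t)(sin(4t)·(-2,-1) - cos(4t)·(3,1)).
General solution: K_1X_1 + K_2X_2.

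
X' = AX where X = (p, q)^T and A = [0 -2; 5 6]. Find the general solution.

p(t) = -C_1e^(3t)sin(t) + C_1e^(3t)cos(t) + C_2e^(3t)sin(t) + C_2e^(3t)cos(t), q(t) = 2C_1e^(3t)sin(t) - C_1e^(3t)cos(t) - C_2e^(3t)sin(t) - 2C_2e^(3t)cos(t)

Coefficient matrix A = [[0, -2], [5, 6]].
Characteristic polynomial det(A - λI) = λ^2 - 6λ + 10 = 0.
Eigenvalues λ = 3 ± i (complex conjugate pair).
For λ=3+i: an eigenvector is (1,-1) - i(-1,2) = (1 + i, -1 - 2i).
A real fundamental pair from Re and Im of e^((3+i)t)v: X_1 = e^(3t)(cos(t)·(1,-1) + sin(t)·(-1,2)), X_2 = e^(3t)(sin(t)·(1,-1) - cos(t)·(-1,2)).
General solution: C_1X_1 + C_2X_2.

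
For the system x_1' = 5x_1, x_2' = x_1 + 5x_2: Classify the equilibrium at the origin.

A = [[5,0],[1,5]]; det(A-λI) = λ^2 - 10λ + 25.
repeated λ = 5 with a single eigenvector.

unstable improper node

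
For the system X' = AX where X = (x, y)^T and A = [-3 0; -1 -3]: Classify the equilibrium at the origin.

stable improper node

A = [[-3,0],[-1,-3]]; det(A-λI) = λ^2 + 6λ + 9.
repeated λ = -3 with a single eigenvector.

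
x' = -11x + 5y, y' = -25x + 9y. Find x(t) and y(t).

x(t) = K_1e^(-t)cos(5t) + K_2e^(-t)sin(5t), y(t) = -K_1e^(-t)sin(5t) + 2K_1e^(-t)cos(5t) + 2K_2e^(-t)sin(5t) + K_2e^(-t)cos(5t)

Coefficient matrix A = [[-11, 5], [-25, 9]].
Characteristic polynomial det(A - λI) = λ^2 + 2λ + 26 = 0.
Eigenvalues λ = -1 ± 5i (complex conjugate pair).
For λ=-1+5i: an eigenvector is (1,2) - i(0,-1) = (1, 2 + i).
A real fundamental pair from Re and Im of e^((-1+5i)t)v: X_1 = e^(-t)(cos(5t)·(1,2) + sin(5t)·(0,-1)), X_2 = e^(-t)(sin(5t)·(1,2) - cos(5t)·(0,-1)).
General solution: K_1X_1 + K_2X_2.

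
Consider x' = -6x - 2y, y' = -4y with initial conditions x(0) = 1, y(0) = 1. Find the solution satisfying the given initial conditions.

x(t) = -e^(-4t) + 2e^(-6t), y(t) = e^(-4t)

Coefficient matrix A = [[-6, -2], [0, -4]].
Characteristic polynomial det(A - λI) = λ^2 + 10λ + 24 = 0.
Eigenvalues λ = -6, -4.
For λ=-6: (A-λI) row 1 is [0, -2], so an eigenvector is (-1, 0).
For λ=-4: (A-λI) row 1 is [-2, -2], so an eigenvector is (1, -1).
General solution: K_1e^(-6t)(-1,0) + K_2e^(-4t)(1,-1).
Applying x(0)=1, y(0)=1 gives K_1=-2, K_2=-1.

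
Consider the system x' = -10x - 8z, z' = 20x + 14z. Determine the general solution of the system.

x(t) = K_1e^(2t)sin(4t) - K_1e^(2t)cos(4t) - K_2e^(2t)sin(4t) - K_2e^(2t)cos(4t), z(t) = -2K_1e^(2t)sin(4t) + K_1e^(2t)cos(4t) + K_2e^(2t)sin(4t) + 2K_2e^(2t)cos(4t)

Coefficient matrix A = [[-10, -8], [20, 14]].
Characteristic polynomial det(A - λI) = λ^2 - 4λ + 20 = 0.
Eigenvalues λ = 2 ± 4i (complex conjugate pair).
For λ=2+4i: an eigenvector is (-1,1) - i(1,-2) = (-1 - i, 1 + 2i).
A real fundamental pair from Re and Im of e^((2+4i)t)v: X_1 = e^(2t)(cos(4t)·(-1,1) + sin(4t)·(1,-2)), X_2 = e^(2t)(sin(4t)·(-1,1) - cos(4t)·(1,-2)).
General solution: K_1X_1 + K_2X_2.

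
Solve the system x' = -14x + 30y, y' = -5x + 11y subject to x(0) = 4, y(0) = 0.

Coefficient matrix A = [[-14, 30], [-5, 11]].
Characteristic polynomial det(A - λI) = λ^2 + 3λ - 4 = 0.
Eigenvalues λ = -4, 1.
For λ=-4: (A-λI) row 1 is [-10, 30], so an eigenvector is (-3, -1).
For λ=1: (A-λI) row 1 is [-15, 30], so an eigenvector is (2, 1).
General solution: c_1e^(-4t)(-3,-1) + c_2e^(t)(2,1).
Applying x(0)=4, y(0)=0 gives c_1=-4, c_2=-4.

x(t) = -8e^(t) + 12e^(-4t), y(t) = -4e^(t) + 4e^(-4t)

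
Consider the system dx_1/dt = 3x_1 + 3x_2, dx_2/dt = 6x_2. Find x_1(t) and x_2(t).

x_1(t) = C_1e^(3t) - C_2e^(6t), x_2(t) = -C_2e^(6t)

Coefficient matrix A = [[3, 3], [0, 6]].
Characteristic polynomial det(A - λI) = λ^2 - 9λ + 18 = 0.
Eigenvalues λ = 3, 6.
For λ=3: (A-λI) row 1 is [0, 3], so an eigenvector is (1, 0).
For λ=6: (A-λI) row 1 is [-3, 3], so an eigenvector is (-1, -1).
General solution: C_1e^(3t)(1,0) + C_2e^(6t)(-1,-1).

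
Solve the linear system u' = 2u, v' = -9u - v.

Coefficient matrix A = [[2, 0], [-9, -1]].
Characteristic polynomial det(A - λI) = λ^2 - λ - 2 = 0.
Eigenvalues λ = -1, 2.
For λ=-1: (A-λI) row 1 is [3, 0], so an eigenvector is (0, 1).
For λ=2: (A-λI) row 2 is [-9, -3], so an eigenvector is (-1, 3).
General solution: c_1e^(-t)(0,1) + c_2e^(2t)(-1,3).

u(t) = -c_2e^(2t), v(t) = c_1e^(-t) + 3c_2e^(2t)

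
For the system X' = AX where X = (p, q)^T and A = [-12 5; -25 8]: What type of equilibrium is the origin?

A = [[-12,5],[-25,8]]; det(A-λI) = λ^2 + 4λ + 29.
λ = -2 ± 5i: negative real part.

stable spiral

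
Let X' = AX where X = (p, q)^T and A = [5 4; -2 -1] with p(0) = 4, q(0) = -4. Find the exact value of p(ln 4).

16

A = [[5,4],[-2,-1]]; eigenvalues λ = 1, 3.
Eigenvectors: (1,-1) for λ=1, (-2,1) for λ=3.
From the initial condition, c_1 = 4, c_2 = 0.
p(ln 4) = (4)(4^1)(1) + (0)(4^3)(-2) = 16.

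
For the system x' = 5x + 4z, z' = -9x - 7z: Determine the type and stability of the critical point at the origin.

A = [[5,4],[-9,-7]]; det(A-λI) = λ^2 + 2λ + 1.
repeated λ = -1 with a single eigenvector.

stable improper node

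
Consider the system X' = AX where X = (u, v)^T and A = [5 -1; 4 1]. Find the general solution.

Coefficient matrix A = [[5, -1], [4, 1]].
Characteristic polynomial det(A - λI) = λ^2 - 6λ + 9 = 0.
Single eigenvalue λ = 3 with algebraic multiplicity 2.
Eigenvector v = (1,2); generalized eigenvector w with (A-λI)w=v is (0,-1).
General solution: e^(3t)[K_1·v + K_2·(t·v + w)].

u(t) = K_1e^(3t) + K_2te^(3t), v(t) = 2K_1e^(3t) + 2K_2te^(3t) - K_2e^(3t)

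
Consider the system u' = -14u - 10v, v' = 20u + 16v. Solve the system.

Coefficient matrix A = [[-14, -10], [20, 16]].
Characteristic polynomial det(A - λI) = λ^2 - 2λ - 24 = 0.
Eigenvalues λ = 6, -4.
For λ=6: (A-λI) row 1 is [-20, -10], so an eigenvector is (-1, 2).
For λ=-4: (A-λI) row 1 is [-10, -10], so an eigenvector is (-1, 1).
General solution: C_1e^(6t)(-1,2) + C_2e^(-4t)(-1,1).

u(t) = -C_1e^(6t) - C_2e^(-4t), v(t) = 2C_1e^(6t) + C_2e^(-4t)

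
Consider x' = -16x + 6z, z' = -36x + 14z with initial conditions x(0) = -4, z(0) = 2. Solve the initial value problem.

x(t) = 10e^(2t) - 14e^(-4t), z(t) = 30e^(2t) - 28e^(-4t)

Coefficient matrix A = [[-16, 6], [-36, 14]].
Characteristic polynomial det(A - λI) = λ^2 + 2λ - 8 = 0.
Eigenvalues λ = -4, 2.
For λ=-4: (A-λI) row 1 is [-12, 6], so an eigenvector is (-1, -2).
For λ=2: (A-λI) row 1 is [-18, 6], so an eigenvector is (1, 3).
General solution: K_1e^(-4t)(-1,-2) + K_2e^(2t)(1,3).
Applying x(0)=-4, z(0)=2 gives K_1=14, K_2=10.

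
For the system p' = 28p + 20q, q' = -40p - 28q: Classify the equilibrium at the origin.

center

A = [[28,20],[-40,-28]]; det(A-λI) = λ^2 + 16.
λ = 0 ± 4i: zero real part.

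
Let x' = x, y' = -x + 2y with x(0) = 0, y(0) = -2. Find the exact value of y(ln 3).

A = [[1,0],[-1,2]]; eigenvalues λ = 1, 2.
Eigenvectors: (1,1) for λ=1, (0,-1) for λ=2.
From the initial condition, c_1 = 0, c_2 = 2.
y(ln 3) = (0)(3^1)(1) + (2)(3^2)(-1) = -18.

-18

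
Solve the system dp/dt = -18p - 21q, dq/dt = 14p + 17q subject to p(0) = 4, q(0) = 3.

Coefficient matrix A = [[-18, -21], [14, 17]].
Characteristic polynomial det(A - λI) = λ^2 + λ - 12 = 0.
Eigenvalues λ = 3, -4.
For λ=3: (A-λI) row 1 is [-21, -21], so an eigenvector is (-1, 1).
For λ=-4: (A-λI) row 1 is [-14, -21], so an eigenvector is (-3, 2).
General solution: c_1e^(3t)(-1,1) + c_2e^(-4t)(-3,2).
Applying p(0)=4, q(0)=3 gives c_1=17, c_2=-7.

p(t) = -17e^(3t) + 21e^(-4t), q(t) = 17e^(3t) - 14e^(-4t)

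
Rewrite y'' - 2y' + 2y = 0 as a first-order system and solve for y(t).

Let x_1 = y, x_2 = y'. Then x_1' = x_2 and x_2' = -2x_1 + 2x_2.
A = [[0,1],[-2,2]]; det(A-λI) = λ^2 - 2λ + 2.
Eigenvalues λ = 1 ± i.

y(t) = K_1e^(t)cos(t) + K_2e^(t)sin(t)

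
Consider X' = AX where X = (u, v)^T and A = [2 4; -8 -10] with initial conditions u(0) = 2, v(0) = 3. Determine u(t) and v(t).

Coefficient matrix A = [[2, 4], [-8, -10]].
Characteristic polynomial det(A - λI) = λ^2 + 8λ + 12 = 0.
Eigenvalues λ = -6, -2.
For λ=-6: (A-λI) row 1 is [8, 4], so an eigenvector is (1, -2).
For λ=-2: (A-λI) row 1 is [4, 4], so an eigenvector is (-1, 1).
General solution: C_1e^(-6t)(1,-2) + C_2e^(-2t)(-1,1).
Applying u(0)=2, v(0)=3 gives C_1=-5, C_2=-7.

u(t) = 7e^(-2t) - 5e^(-6t), v(t) = -7e^(-2t) + 10e^(-6t)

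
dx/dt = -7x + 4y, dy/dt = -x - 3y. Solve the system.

Coefficient matrix A = [[-7, 4], [-1, -3]].
Characteristic polynomial det(A - λI) = λ^2 + 10λ + 25 = 0.
Single eigenvalue λ = -5 with algebraic multiplicity 2.
Eigenvector v = (-2,-1); generalized eigenvector w with (A-λI)w=v is (-3,-2).
General solution: e^(-5t)[K_1·v + K_2·(t·v + w)].

x(t) = -2K_1e^(-5t) - 2K_2te^(-5t) - 3K_2e^(-5t), y(t) = -K_1e^(-5t) - K_2te^(-5t) - 2K_2e^(-5t)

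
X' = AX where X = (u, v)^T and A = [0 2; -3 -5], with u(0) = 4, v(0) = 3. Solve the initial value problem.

Coefficient matrix A = [[0, 2], [-3, -5]].
Characteristic polynomial det(A - λI) = λ^2 + 5λ + 6 = 0.
Eigenvalues λ = -3, -2.
For λ=-3: (A-λI) row 1 is [3, 2], so an eigenvector is (-2, 3).
For λ=-2: (A-λI) row 1 is [2, 2], so an eigenvector is (1, -1).
General solution: c_1e^(-3t)(-2,3) + c_2e^(-2t)(1,-1).
Applying u(0)=4, v(0)=3 gives c_1=7, c_2=18.

u(t) = 18e^(-2t) - 14e^(-3t), v(t) = -18e^(-2t) + 21e^(-3t)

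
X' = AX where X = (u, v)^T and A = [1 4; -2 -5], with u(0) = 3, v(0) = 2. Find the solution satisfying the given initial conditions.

Coefficient matrix A = [[1, 4], [-2, -5]].
Characteristic polynomial det(A - λI) = λ^2 + 4λ + 3 = 0.
Eigenvalues λ = -3, -1.
For λ=-3: (A-λI) row 1 is [4, 4], so an eigenvector is (1, -1).
For λ=-1: (A-λI) row 1 is [2, 4], so an eigenvector is (2, -1).
General solution: c_1e^(-3t)(1,-1) + c_2e^(-t)(2,-1).
Applying u(0)=3, v(0)=2 gives c_1=-7, c_2=5.

u(t) = 10e^(-t) - 7e^(-3t), v(t) = -5e^(-t) + 7e^(-3t)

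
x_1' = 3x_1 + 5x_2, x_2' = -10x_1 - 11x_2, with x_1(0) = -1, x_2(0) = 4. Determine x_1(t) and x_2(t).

x_1(t) = 13e^(-4t)sin(t) - e^(-4t)cos(t), x_2(t) = -18e^(-4t)sin(t) + 4e^(-4t)cos(t)

Coefficient matrix A = [[3, 5], [-10, -11]].
Characteristic polynomial det(A - λI) = λ^2 + 8λ + 17 = 0.
Eigenvalues λ = -4 ± i (complex conjugate pair).
For λ=-4+i: an eigenvector is (1,-1) - i(2,-3) = (1 - 2i, -1 + 3i).
A real fundamental pair from Re and Im of e^((-4+i)t)v: X_1 = e^(-4t)(cos(t)·(1,-1) + sin(t)·(2,-3)), X_2 = e^(-4t)(sin(t)·(1,-1) - cos(t)·(2,-3)).
General solution: c_1X_1 + c_2X_2.
Applying x_1(0)=-1, x_2(0)=4 gives c_1=5, c_2=3.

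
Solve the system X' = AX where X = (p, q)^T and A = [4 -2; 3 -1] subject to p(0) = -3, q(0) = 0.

p(t) = -9e^(2t) + 6e^(t), q(t) = -9e^(2t) + 9e^(t)

Coefficient matrix A = [[4, -2], [3, -1]].
Characteristic polynomial det(A - λI) = λ^2 - 3λ + 2 = 0.
Eigenvalues λ = 1, 2.
For λ=1: (A-λI) row 1 is [3, -2], so an eigenvector is (2, 3).
For λ=2: (A-λI) row 1 is [2, -2], so an eigenvector is (1, 1).
General solution: K_1e^(t)(2,3) + K_2e^(2t)(1,1).
Applying p(0)=-3, q(0)=0 gives K_1=3, K_2=-9.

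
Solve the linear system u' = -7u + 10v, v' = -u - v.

u(t) = -K_1e^(-4t)sin(t) - 3K_1e^(-4t)cos(t) - 3K_2e^(-4t)sin(t) + K_2e^(-4t)cos(t), v(t) = -K_1e^(-4t)cos(t) - K_2e^(-4t)sin(t)

Coefficient matrix A = [[-7, 10], [-1, -1]].
Characteristic polynomial det(A - λI) = λ^2 + 8λ + 17 = 0.
Eigenvalues λ = -4 ± i (complex conjugate pair).
For λ=-4+i: an eigenvector is (-3,-1) - i(-1,0) = (-3 + i, -1).
A real fundamental pair from Re and Im of e^((-4+i)t)v: X_1 = e^(-4t)(cos(t)·(-3,-1) + sin(t)·(-1,0)), X_2 = e^(-4t)(sin(t)·(-3,-1) - cos(t)·(-1,0)).
General solution: K_1X_1 + K_2X_2.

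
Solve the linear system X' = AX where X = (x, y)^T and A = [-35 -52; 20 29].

Coefficient matrix A = [[-35, -52], [20, 29]].
Characteristic polynomial det(A - λI) = λ^2 + 6λ + 25 = 0.
Eigenvalues λ = -3 ± 4i (complex conjugate pair).
For λ=-3+4i: an eigenvector is (2,-1) - i(-3,2) = (2 + 3i, -1 - 2i).
A real fundamental pair from Re and Im of e^((-3+4i)t)v: X_1 = e^(-3t)(cos(4t)·(2,-1) + sin(4t)·(-3,2)), X_2 = e^(-3t)(sin(4t)·(2,-1) - cos(4t)·(-3,2)).
General solution: C_1X_1 + C_2X_2.

x(t) = -3C_1e^(-3t)sin(4t) + 2C_1e^(-3t)cos(4t) + 2C_2e^(-3t)sin(4t) + 3C_2e^(-3t)cos(4t), y(t) = 2C_1e^(-3t)sin(4t) - C_1e^(-3t)cos(4t) - C_2e^(-3t)sin(4t) - 2C_2e^(-3t)cos(4t)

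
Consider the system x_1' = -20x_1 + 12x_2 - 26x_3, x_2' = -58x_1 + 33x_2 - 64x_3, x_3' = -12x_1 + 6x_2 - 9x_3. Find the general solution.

Coefficient matrix A = [[-20, 12, -26], [-58, 33, -64], [-12, 6, -9]].
det(A - λI) = 0 gives eigenvalues λ = 4, -3, 3.
For λ=4: eigenvector (1,2,0).
For λ=-3: eigenvector (2,5,1).
For λ=3: eigenvector (2,6,1).
General solution: c_1e^(4t)(1,2,0) + c_2e^(-3t)(2,5,1) + c_3e^(3t)(2,6,1).

x_1(t) = c_1e^(4t) + 2c_2e^(-3t) + 2c_3e^(3t), x_2(t) = 2c_1e^(4t) + 5c_2e^(-3t) + 6c_3e^(3t), x_3(t) = c_2e^(-3t) + c_3e^(3t)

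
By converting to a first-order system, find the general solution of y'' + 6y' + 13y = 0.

y(t) = K_1e^(-3t)cos(2t) + K_2e^(-3t)sin(2t)

Let x_1 = y, x_2 = y'. Then x_1' = x_2 and x_2' = -13x_1 - 6x_2.
A = [[0,1],[-13,-6]]; det(A-λI) = λ^2 + 6λ + 13.
Eigenvalues λ = -3 ± 2i.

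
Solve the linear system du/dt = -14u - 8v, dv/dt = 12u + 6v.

u(t) = 2c_1e^(-2t) - c_2e^(-6t), v(t) = -3c_1e^(-2t) + c_2e^(-6t)

Coefficient matrix A = [[-14, -8], [12, 6]].
Characteristic polynomial det(A - λI) = λ^2 + 8λ + 12 = 0.
Eigenvalues λ = -2, -6.
For λ=-2: (A-λI) row 1 is [-12, -8], so an eigenvector is (2, -3).
For λ=-6: (A-λI) row 1 is [-8, -8], so an eigenvector is (-1, 1).
General solution: c_1e^(-2t)(2,-3) + c_2e^(-6t)(-1,1).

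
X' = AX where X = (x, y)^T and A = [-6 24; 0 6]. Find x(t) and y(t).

x(t) = -2K_1e^(6t) - K_2e^(-6t), y(t) = -K_1e^(6t)

Coefficient matrix A = [[-6, 24], [0, 6]].
Characteristic polynomial det(A - λI) = λ^2 - 36 = 0.
Eigenvalues λ = 6, -6.
For λ=6: (A-λI) row 1 is [-12, 24], so an eigenvector is (-2, -1).
For λ=-6: (A-λI) row 1 is [0, 24], so an eigenvector is (-1, 0).
General solution: K_1e^(6t)(-2,-1) + K_2e^(-6t)(-1,0).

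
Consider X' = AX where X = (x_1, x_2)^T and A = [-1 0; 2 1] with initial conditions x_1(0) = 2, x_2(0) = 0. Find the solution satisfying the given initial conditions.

x_1(t) = 2e^(-t), x_2(t) = 2e^(t) - 2e^(-t)

Coefficient matrix A = [[-1, 0], [2, 1]].
Characteristic polynomial det(A - λI) = λ^2 - 1 = 0.
Eigenvalues λ = 1, -1.
For λ=1: (A-λI) row 1 is [-2, 0], so an eigenvector is (0, -1).
For λ=-1: (A-λI) row 2 is [2, 2], so an eigenvector is (-1, 1).
General solution: K_1e^(t)(0,-1) + K_2e^(-t)(-1,1).
Applying x_1(0)=2, x_2(0)=0 gives K_1=-2, K_2=-2.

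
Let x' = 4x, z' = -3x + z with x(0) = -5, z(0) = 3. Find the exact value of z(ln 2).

A = [[4,0],[-3,1]]; eigenvalues λ = 1, 4.
Eigenvectors: (0,1) for λ=1, (1,-1) for λ=4.
From the initial condition, c_1 = -2, c_2 = -5.
z(ln 2) = (-2)(2^1)(1) + (-5)(2^4)(-1) = 76.

76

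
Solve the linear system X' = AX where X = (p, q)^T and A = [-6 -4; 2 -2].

Coefficient matrix A = [[-6, -4], [2, -2]].
Characteristic polynomial det(A - λI) = λ^2 + 8λ + 20 = 0.
Eigenvalues λ = -4 ± 2i (complex conjugate pair).
For λ=-4+2i: an eigenvector is (-1,0) - i(1,-1) = (-1 - i, 0 + i).
A real fundamental pair from Re and Im of e^((-4+2i)t)v: X_1 = e^(-4t)(cos(2t)·(-1,0) + sin(2t)·(1,-1)), X_2 = e^(-4t)(sin(2t)·(-1,0) - cos(2t)·(1,-1)).
General solution: K_1X_1 + K_2X_2.

p(t) = K_1e^(-4t)sin(2t) - K_1e^(-4t)cos(2t) - K_2e^(-4t)sin(2t) - K_2e^(-4t)cos(2t), q(t) = -K_1e^(-4t)sin(2t) + K_2e^(-4t)cos(2t)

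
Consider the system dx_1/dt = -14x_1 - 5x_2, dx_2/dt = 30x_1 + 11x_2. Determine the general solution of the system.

Coefficient matrix A = [[-14, -5], [30, 11]].
Characteristic polynomial det(A - λI) = λ^2 + 3λ - 4 = 0.
Eigenvalues λ = 1, -4.
For λ=1: (A-λI) row 1 is [-15, -5], so an eigenvector is (-1, 3).
For λ=-4: (A-λI) row 1 is [-10, -5], so an eigenvector is (1, -2).
General solution: K_1e^(t)(-1,3) + K_2e^(-4t)(1,-2).

x_1(t) = -K_1e^(t) + K_2e^(-4t), x_2(t) = 3K_1e^(t) - 2K_2e^(-4t)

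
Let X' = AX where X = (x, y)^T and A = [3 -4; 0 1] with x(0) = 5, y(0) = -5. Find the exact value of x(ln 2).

A = [[3,-4],[0,1]]; eigenvalues λ = 3, 1.
Eigenvectors: (-1,0) for λ=3, (2,1) for λ=1.
From the initial condition, c_1 = -15, c_2 = -5.
x(ln 2) = (-15)(2^3)(-1) + (-5)(2^1)(2) = 100.

100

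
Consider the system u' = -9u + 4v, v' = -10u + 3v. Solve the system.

u(t) = C_1e^(-3t)sin(2t) + C_1e^(-3t)cos(2t) + C_2e^(-3t)sin(2t) - C_2e^(-3t)cos(2t), v(t) = C_1e^(-3t)sin(2t) + 2C_1e^(-3t)cos(2t) + 2C_2e^(-3t)sin(2t) - C_2e^(-3t)cos(2t)

Coefficient matrix A = [[-9, 4], [-10, 3]].
Characteristic polynomial det(A - λI) = λ^2 + 6λ + 13 = 0.
Eigenvalues λ = -3 ± 2i (complex conjugate pair).
For λ=-3+2i: an eigenvector is (1,2) - i(1,1) = (1 - i, 2 - i).
A real fundamental pair from Re and Im of e^((-3+2i)t)v: X_1 = e^(-3t)(cos(2t)·(1,2) + sin(2t)·(1,1)), X_2 = e^(-3t)(sin(2t)·(1,2) - cos(2t)·(1,1)).
General solution: C_1X_1 + C_2X_2.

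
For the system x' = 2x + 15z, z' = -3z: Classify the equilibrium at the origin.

saddle

A = [[2,15],[0,-3]]; det(A-λI) = λ^2 + λ - 6.
λ = 2, -3: opposite signs.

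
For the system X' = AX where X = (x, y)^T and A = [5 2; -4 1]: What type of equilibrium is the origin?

unstable spiral

A = [[5,2],[-4,1]]; det(A-λI) = λ^2 - 6λ + 13.
λ = 3 ± 2i: positive real part.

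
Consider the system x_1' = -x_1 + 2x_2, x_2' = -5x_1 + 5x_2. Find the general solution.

x_1(t) = C_1e^(2t)sin(t) - C_1e^(2t)cos(t) - C_2e^(2t)sin(t) - C_2e^(2t)cos(t), x_2(t) = 2C_1e^(2t)sin(t) - C_1e^(2t)cos(t) - C_2e^(2t)sin(t) - 2C_2e^(2t)cos(t)

Coefficient matrix A = [[-1, 2], [-5, 5]].
Characteristic polynomial det(A - λI) = λ^2 - 4λ + 5 = 0.
Eigenvalues λ = 2 ± i (complex conjugate pair).
For λ=2+i: an eigenvector is (-1,-1) - i(1,2) = (-1 - i, -1 - 2i).
A real fundamental pair from Re and Im of e^((2+i)t)v: X_1 = e^(2t)(cos(t)·(-1,-1) + sin(t)·(1,2)), X_2 = e^(2t)(sin(t)·(-1,-1) - cos(t)·(1,2)).
General solution: C_1X_1 + C_2X_2.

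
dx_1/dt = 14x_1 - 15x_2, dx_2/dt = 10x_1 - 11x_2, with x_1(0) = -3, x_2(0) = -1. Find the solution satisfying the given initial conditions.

Coefficient matrix A = [[14, -15], [10, -11]].
Characteristic polynomial det(A - λI) = λ^2 - 3λ - 4 = 0.
Eigenvalues λ = -1, 4.
For λ=-1: (A-λI) row 1 is [15, -15], so an eigenvector is (1, 1).
For λ=4: (A-λI) row 1 is [10, -15], so an eigenvector is (3, 2).
General solution: C_1e^(-t)(1,1) + C_2e^(4t)(3,2).
Applying x_1(0)=-3, x_2(0)=-1 gives C_1=3, C_2=-2.

x_1(t) = -6e^(4t) + 3e^(-t), x_2(t) = -4e^(4t) + 3e^(-t)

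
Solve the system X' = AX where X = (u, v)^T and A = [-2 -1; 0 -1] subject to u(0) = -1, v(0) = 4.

Coefficient matrix A = [[-2, -1], [0, -1]].
Characteristic polynomial det(A - λI) = λ^2 + 3λ + 2 = 0.
Eigenvalues λ = -2, -1.
For λ=-2: (A-λI) row 1 is [0, -1], so an eigenvector is (-1, 0).
For λ=-1: (A-λI) row 1 is [-1, -1], so an eigenvector is (1, -1).
General solution: c_1e^(-2t)(-1,0) + c_2e^(-t)(1,-1).
Applying u(0)=-1, v(0)=4 gives c_1=-3, c_2=-4.

u(t) = -4e^(-t) + 3e^(-2t), v(t) = 4e^(-t)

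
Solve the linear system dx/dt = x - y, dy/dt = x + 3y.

x(t) = -c_1e^(2t) - c_2te^(2t) - c_2e^(2t), y(t) = c_1e^(2t) + c_2te^(2t) + 2c_2e^(2t)

Coefficient matrix A = [[1, -1], [1, 3]].
Characteristic polynomial det(A - λI) = λ^2 - 4λ + 4 = 0.
Single eigenvalue λ = 2 with algebraic multiplicity 2.
Eigenvector v = (-1,1); generalized eigenvector w with (A-λI)w=v is (-1,2).
General solution: e^(2t)[c_1·v + c_2·(t·v + w)].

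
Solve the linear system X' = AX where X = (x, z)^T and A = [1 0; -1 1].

x(t) = -C_2e^(t), z(t) = C_1e^(t) + C_2te^(t)

Coefficient matrix A = [[1, 0], [-1, 1]].
Characteristic polynomial det(A - λI) = λ^2 - 2λ + 1 = 0.
Single eigenvalue λ = 1 with algebraic multiplicity 2.
Eigenvector v = (0,1); generalized eigenvector w with (A-λI)w=v is (-1,0).
General solution: e^(t)[C_1·v + C_2·(t·v + w)].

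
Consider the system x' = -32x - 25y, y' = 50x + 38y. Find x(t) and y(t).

Coefficient matrix A = [[-32, -25], [50, 38]].
Characteristic polynomial det(A - λI) = λ^2 - 6λ + 34 = 0.
Eigenvalues λ = 3 ± 5i (complex conjugate pair).
For λ=3+5i: an eigenvector is (1,-1) - i(-2,3) = (1 + 2i, -1 - 3i).
A real fundamental pair from Re and Im of e^((3+5i)t)v: X_1 = e^(3t)(cos(5t)·(1,-1) + sin(5t)·(-2,3)), X_2 = e^(3t)(sin(5t)·(1,-1) - cos(5t)·(-2,3)).
General solution: c_1X_1 + c_2X_2.

x(t) = -2c_1e^(3t)sin(5t) + c_1e^(3t)cos(5t) + c_2e^(3t)sin(5t) + 2c_2e^(3t)cos(5t), y(t) = 3c_1e^(3t)sin(5t) - c_1e^(3t)cos(5t) - c_2e^(3t)sin(5t) - 3c_2e^(3t)cos(5t)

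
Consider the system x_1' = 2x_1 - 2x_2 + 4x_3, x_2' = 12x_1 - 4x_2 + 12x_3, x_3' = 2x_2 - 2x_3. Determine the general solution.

Coefficient matrix A = [[2, -2, 4], [12, -4, 12], [0, 2, -2]].
det(A - λI) = 0 gives eigenvalues λ = -2, -4, 2.
For λ=-2: eigenvector (1,0,-1).
For λ=-4: eigenvector (1,1,-1).
For λ=2: eigenvector (0,2,1).
General solution: c_1e^(-2t)(1,0,-1) + c_2e^(-4t)(1,1,-1) + c_3e^(2t)(0,2,1).

x_1(t) = c_1e^(-2t) + c_2e^(-4t), x_2(t) = c_2e^(-4t) + 2c_3e^(2t), x_3(t) = -c_1e^(-2t) - c_2e^(-4t) + c_3e^(2t)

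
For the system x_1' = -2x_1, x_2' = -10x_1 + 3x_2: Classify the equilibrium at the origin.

saddle

A = [[-2,0],[-10,3]]; det(A-λI) = λ^2 - λ - 6.
λ = -2, 3: opposite signs.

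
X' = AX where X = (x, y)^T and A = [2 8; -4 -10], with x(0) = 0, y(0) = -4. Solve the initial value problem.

x(t) = -8e^(-2t) + 8e^(-6t), y(t) = 4e^(-2t) - 8e^(-6t)

Coefficient matrix A = [[2, 8], [-4, -10]].
Characteristic polynomial det(A - λI) = λ^2 + 8λ + 12 = 0.
Eigenvalues λ = -6, -2.
For λ=-6: (A-λI) row 1 is [8, 8], so an eigenvector is (1, -1).
For λ=-2: (A-λI) row 1 is [4, 8], so an eigenvector is (-2, 1).
General solution: C_1e^(-6t)(1,-1) + C_2e^(-2t)(-2,1).
Applying x(0)=0, y(0)=-4 gives C_1=8, C_2=4.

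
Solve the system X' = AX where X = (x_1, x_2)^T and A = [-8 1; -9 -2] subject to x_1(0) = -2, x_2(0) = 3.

x_1(t) = 9te^(-5t) - 2e^(-5t), x_2(t) = 27te^(-5t) + 3e^(-5t)

Coefficient matrix A = [[-8, 1], [-9, -2]].
Characteristic polynomial det(A - λI) = λ^2 + 10λ + 25 = 0.
Single eigenvalue λ = -5 with algebraic multiplicity 2.
Eigenvector v = (-1,-3); generalized eigenvector w with (A-λI)w=v is (1,2).
General solution: e^(-5t)[K_1·v + K_2·(t·v + w)].
Applying x_1(0)=-2, x_2(0)=3 gives K_1=-7, K_2=-9.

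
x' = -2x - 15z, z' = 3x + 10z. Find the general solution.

Coefficient matrix A = [[-2, -15], [3, 10]].
Characteristic polynomial det(A - λI) = λ^2 - 8λ + 25 = 0.
Eigenvalues λ = 4 ± 3i (complex conjugate pair).
For λ=4+3i: an eigenvector is (-1,0) - i(2,-1) = (-1 - 2i, 0 + i).
A real fundamental pair from Re and Im of e^((4+3i)t)v: X_1 = e^(4t)(cos(3t)·(-1,0) + sin(3t)·(2,-1)), X_2 = e^(4t)(sin(3t)·(-1,0) - cos(3t)·(2,-1)).
General solution: K_1X_1 + K_2X_2.

x(t) = 2K_1e^(4t)sin(3t) - K_1e^(4t)cos(3t) - K_2e^(4t)sin(3t) - 2K_2e^(4t)cos(3t), z(t) = -K_1e^(4t)sin(3t) + K_2e^(4t)cos(3t)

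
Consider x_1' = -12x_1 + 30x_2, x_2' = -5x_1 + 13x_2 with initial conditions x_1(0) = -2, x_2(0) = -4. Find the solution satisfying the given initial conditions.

Coefficient matrix A = [[-12, 30], [-5, 13]].
Characteristic polynomial det(A - λI) = λ^2 - λ - 6 = 0.
Eigenvalues λ = -2, 3.
For λ=-2: (A-λI) row 1 is [-10, 30], so an eigenvector is (3, 1).
For λ=3: (A-λI) row 1 is [-15, 30], so an eigenvector is (2, 1).
General solution: K_1e^(-2t)(3,1) + K_2e^(3t)(2,1).
Applying x_1(0)=-2, x_2(0)=-4 gives K_1=6, K_2=-10.

x_1(t) = -20e^(3t) + 18e^(-2t), x_2(t) = -10e^(3t) + 6e^(-2t)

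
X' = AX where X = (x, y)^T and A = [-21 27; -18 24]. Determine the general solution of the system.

Coefficient matrix A = [[-21, 27], [-18, 24]].
Characteristic polynomial det(A - λI) = λ^2 - 3λ - 18 = 0.
Eigenvalues λ = -3, 6.
For λ=-3: (A-λI) row 1 is [-18, 27], so an eigenvector is (-3, -2).
For λ=6: (A-λI) row 1 is [-27, 27], so an eigenvector is (-1, -1).
General solution: C_1e^(-3t)(-3,-2) + C_2e^(6t)(-1,-1).

x(t) = -3C_1e^(-3t) - C_2e^(6t), y(t) = -2C_1e^(-3t) - C_2e^(6t)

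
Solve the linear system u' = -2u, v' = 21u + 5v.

u(t) = -C_2e^(-2t), v(t) = C_1e^(5t) + 3C_2e^(-2t)

Coefficient matrix A = [[-2, 0], [21, 5]].
Characteristic polynomial det(A - λI) = λ^2 - 3λ - 10 = 0.
Eigenvalues λ = 5, -2.
For λ=5: (A-λI) row 1 is [-7, 0], so an eigenvector is (0, 1).
For λ=-2: (A-λI) row 2 is [21, 7], so an eigenvector is (-1, 3).
General solution: C_1e^(5t)(0,1) + C_2e^(-2t)(-1,3).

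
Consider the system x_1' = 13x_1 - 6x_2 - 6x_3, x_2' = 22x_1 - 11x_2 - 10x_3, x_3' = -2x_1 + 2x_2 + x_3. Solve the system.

x_1(t) = C_1e^(t) - 3C_2e^(3t), x_2(t) = C_1e^(t) - 4C_2e^(3t) - C_3e^(-t), x_3(t) = C_1e^(t) - C_2e^(3t) + C_3e^(-t)

Coefficient matrix A = [[13, -6, -6], [22, -11, -10], [-2, 2, 1]].
det(A - λI) = 0 gives eigenvalues λ = 1, 3, -1.
For λ=1: eigenvector (1,1,1).
For λ=3: eigenvector (-3,-4,-1).
For λ=-1: eigenvector (0,-1,1).
General solution: C_1e^(t)(1,1,1) + C_2e^(3t)(-3,-4,-1) + C_3e^(-t)(0,-1,1).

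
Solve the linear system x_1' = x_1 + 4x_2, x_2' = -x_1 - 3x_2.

Coefficient matrix A = [[1, 4], [-1, -3]].
Characteristic polynomial det(A - λI) = λ^2 + 2λ + 1 = 0.
Single eigenvalue λ = -1 with algebraic multiplicity 2.
Eigenvector v = (-2,1); generalized eigenvector w with (A-λI)w=v is (3,-2).
General solution: e^(-t)[c_1·v + c_2·(t·v + w)].

x_1(t) = -2c_1e^(-t) - 2c_2te^(-t) + 3c_2e^(-t), x_2(t) = c_1e^(-t) + c_2te^(-t) - 2c_2e^(-t)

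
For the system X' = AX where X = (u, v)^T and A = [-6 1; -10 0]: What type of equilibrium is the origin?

A = [[-6,1],[-10,0]]; det(A-λI) = λ^2 + 6λ + 10.
λ = -3 ± i: negative real part.

stable spiral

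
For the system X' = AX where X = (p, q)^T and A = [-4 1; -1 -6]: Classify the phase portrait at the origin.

A = [[-4,1],[-1,-6]]; det(A-λI) = λ^2 + 10λ + 25.
repeated λ = -5 with a single eigenvector.

stable improper node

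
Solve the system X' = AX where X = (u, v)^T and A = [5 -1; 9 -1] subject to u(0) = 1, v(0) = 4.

Coefficient matrix A = [[5, -1], [9, -1]].
Characteristic polynomial det(A - λI) = λ^2 - 4λ + 4 = 0.
Single eigenvalue λ = 2 with algebraic multiplicity 2.
Eigenvector v = (-1,-3); generalized eigenvector w with (A-λI)w=v is (-1,-2).
General solution: e^(2t)[c_1·v + c_2·(t·v + w)].
Applying u(0)=1, v(0)=4 gives c_1=-2, c_2=1.

u(t) = -te^(2t) + e^(2t), v(t) = -3te^(2t) + 4e^(2t)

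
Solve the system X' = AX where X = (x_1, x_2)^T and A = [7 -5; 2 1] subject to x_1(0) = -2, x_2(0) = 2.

x_1(t) = -16e^(4t)sin(t) - 2e^(4t)cos(t), x_2(t) = -10e^(4t)sin(t) + 2e^(4t)cos(t)

Coefficient matrix A = [[7, -5], [2, 1]].
Characteristic polynomial det(A - λI) = λ^2 - 8λ + 17 = 0.
Eigenvalues λ = 4 ± i (complex conjugate pair).
For λ=4+i: an eigenvector is (2,1) - i(1,1) = (2 - i, 1 - i).
A real fundamental pair from Re and Im of e^((4+i)t)v: X_1 = e^(4t)(cos(t)·(2,1) + sin(t)·(1,1)), X_2 = e^(4t)(sin(t)·(2,1) - cos(t)·(1,1)).
General solution: C_1X_1 + C_2X_2.
Applying x_1(0)=-2, x_2(0)=2 gives C_1=-4, C_2=-6.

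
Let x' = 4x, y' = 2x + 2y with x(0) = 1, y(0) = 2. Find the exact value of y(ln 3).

90

A = [[4,0],[2,2]]; eigenvalues λ = 4, 2.
Eigenvectors: (-1,-1) for λ=4, (0,1) for λ=2.
From the initial condition, c_1 = -1, c_2 = 1.
y(ln 3) = (-1)(3^4)(-1) + (1)(3^2)(1) = 90.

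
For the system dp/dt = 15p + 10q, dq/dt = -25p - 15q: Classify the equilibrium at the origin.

A = [[15,10],[-25,-15]]; det(A-λI) = λ^2 + 25.
λ = 0 ± 5i: zero real part.

center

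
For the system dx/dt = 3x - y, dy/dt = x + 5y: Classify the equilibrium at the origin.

unstable improper node

A = [[3,-1],[1,5]]; det(A-λI) = λ^2 - 8λ + 16.
repeated λ = 4 with a single eigenvector.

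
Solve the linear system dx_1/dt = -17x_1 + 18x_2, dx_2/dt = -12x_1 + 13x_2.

x_1(t) = -C_1e^(t) - 3C_2e^(-5t), x_2(t) = -C_1e^(t) - 2C_2e^(-5t)

Coefficient matrix A = [[-17, 18], [-12, 13]].
Characteristic polynomial det(A - λI) = λ^2 + 4λ - 5 = 0.
Eigenvalues λ = 1, -5.
For λ=1: (A-λI) row 1 is [-18, 18], so an eigenvector is (-1, -1).
For λ=-5: (A-λI) row 1 is [-12, 18], so an eigenvector is (-3, -2).
General solution: C_1e^(t)(-1,-1) + C_2e^(-5t)(-3,-2).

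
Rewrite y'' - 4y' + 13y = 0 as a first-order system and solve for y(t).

Let x_1 = y, x_2 = y'. Then x_1' = x_2 and x_2' = -13x_1 + 4x_2.
A = [[0,1],[-13,4]]; det(A-λI) = λ^2 - 4λ + 13.
Eigenvalues λ = 2 ± 3i.

y(t) = c_1e^(2t)cos(3t) + c_2e^(2t)sin(3t)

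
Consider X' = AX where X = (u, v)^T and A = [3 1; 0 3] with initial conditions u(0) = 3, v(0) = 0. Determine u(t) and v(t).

Coefficient matrix A = [[3, 1], [0, 3]].
Characteristic polynomial det(A - λI) = λ^2 - 6λ + 9 = 0.
Single eigenvalue λ = 3 with algebraic multiplicity 2.
Eigenvector v = (-1,0); generalized eigenvector w with (A-λI)w=v is (1,-1).
General solution: e^(3t)[C_1·v + C_2·(t·v + w)].
Applying u(0)=3, v(0)=0 gives C_1=-3, C_2=0.

u(t) = 3e^(3t), v(t) = 0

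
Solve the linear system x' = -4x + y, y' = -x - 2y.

x(t) = C_1e^(-3t) + C_2te^(-3t) - C_2e^(-3t), y(t) = C_1e^(-3t) + C_2te^(-3t)

Coefficient matrix A = [[-4, 1], [-1, -2]].
Characteristic polynomial det(A - λI) = λ^2 + 6λ + 9 = 0.
Single eigenvalue λ = -3 with algebraic multiplicity 2.
Eigenvector v = (1,1); generalized eigenvector w with (A-λI)w=v is (-1,0).
General solution: e^(-3t)[C_1·v + C_2·(t·v + w)].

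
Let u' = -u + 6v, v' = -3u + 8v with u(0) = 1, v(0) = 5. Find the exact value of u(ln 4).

9088

A = [[-1,6],[-3,8]]; eigenvalues λ = 5, 2.
Eigenvectors: (1,1) for λ=5, (-2,-1) for λ=2.
From the initial condition, c_1 = 9, c_2 = 4.
u(ln 4) = (9)(4^5)(1) + (4)(4^2)(-2) = 9088.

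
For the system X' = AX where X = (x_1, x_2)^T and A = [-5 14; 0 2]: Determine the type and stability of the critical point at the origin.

A = [[-5,14],[0,2]]; det(A-λI) = λ^2 + 3λ - 10.
λ = -5, 2: opposite signs.

saddle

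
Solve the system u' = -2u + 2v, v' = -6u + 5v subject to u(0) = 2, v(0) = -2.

u(t) = -10e^(2t) + 12e^(t), v(t) = -20e^(2t) + 18e^(t)

Coefficient matrix A = [[-2, 2], [-6, 5]].
Characteristic polynomial det(A - λI) = λ^2 - 3λ + 2 = 0.
Eigenvalues λ = 1, 2.
For λ=1: (A-λI) row 1 is [-3, 2], so an eigenvector is (-2, -3).
For λ=2: (A-λI) row 1 is [-4, 2], so an eigenvector is (1, 2).
General solution: C_1e^(t)(-2,-3) + C_2e^(2t)(1,2).
Applying u(0)=2, v(0)=-2 gives C_1=-6, C_2=-10.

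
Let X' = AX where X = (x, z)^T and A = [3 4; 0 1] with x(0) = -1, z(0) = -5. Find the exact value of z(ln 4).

A = [[3,4],[0,1]]; eigenvalues λ = 1, 3.
Eigenvectors: (2,-1) for λ=1, (1,0) for λ=3.
From the initial condition, c_1 = 5, c_2 = -11.
z(ln 4) = (5)(4^1)(-1) + (-11)(4^3)(0) = -20.

-20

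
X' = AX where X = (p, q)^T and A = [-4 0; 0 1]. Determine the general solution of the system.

Coefficient matrix A = [[-4, 0], [0, 1]].
Characteristic polynomial det(A - λI) = λ^2 + 3λ - 4 = 0.
Eigenvalues λ = 1, -4.
For λ=1: (A-λI) row 1 is [-5, 0], so an eigenvector is (0, -1).
For λ=-4: (A-λI) row 2 is [0, 5], so an eigenvector is (1, 0).
General solution: C_1e^(t)(0,-1) + C_2e^(-4t)(1,0).

p(t) = C_2e^(-4t), q(t) = -C_1e^(t)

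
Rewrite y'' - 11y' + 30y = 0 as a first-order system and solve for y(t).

y(t) = C_1e^(6t) + C_2e^(5t)

Let x_1 = y, x_2 = y'. Then x_1' = x_2 and x_2' = -30x_1 + 11x_2.
A = [[0,1],[-30,11]]; det(A-λI) = λ^2 - 11λ + 30.
Eigenvalues λ = 6, 5 with eigenvectors (1,6), (1,5).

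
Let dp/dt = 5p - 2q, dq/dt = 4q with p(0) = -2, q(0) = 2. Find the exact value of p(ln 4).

A = [[5,-2],[0,4]]; eigenvalues λ = 4, 5.
Eigenvectors: (2,1) for λ=4, (-1,0) for λ=5.
From the initial condition, c_1 = 2, c_2 = 6.
p(ln 4) = (2)(4^4)(2) + (6)(4^5)(-1) = -5120.

-5120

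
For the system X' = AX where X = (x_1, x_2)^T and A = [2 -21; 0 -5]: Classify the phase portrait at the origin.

A = [[2,-21],[0,-5]]; det(A-λI) = λ^2 + 3λ - 10.
λ = -5, 2: opposite signs.

saddle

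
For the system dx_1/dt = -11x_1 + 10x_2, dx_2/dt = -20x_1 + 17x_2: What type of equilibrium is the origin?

unstable spiral

A = [[-11,10],[-20,17]]; det(A-λI) = λ^2 - 6λ + 13.
λ = 3 ± 2i: positive real part.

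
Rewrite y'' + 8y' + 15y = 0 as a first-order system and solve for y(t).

Let x_1 = y, x_2 = y'. Then x_1' = x_2 and x_2' = -15x_1 - 8x_2.
A = [[0,1],[-15,-8]]; det(A-λI) = λ^2 + 8λ + 15.
Eigenvalues λ = -5, -3 with eigenvectors (1,-5), (1,-3).

y(t) = K_1e^(-5t) + K_2e^(-3t)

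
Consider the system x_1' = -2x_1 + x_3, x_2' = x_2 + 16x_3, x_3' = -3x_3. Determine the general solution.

Coefficient matrix A = [[-2, 0, 1], [0, 1, 16], [0, 0, -3]].
det(A - λI) = 0 gives eigenvalues λ = 1, -2, -3.
For λ=1: eigenvector (0,1,0).
For λ=-2: eigenvector (1,0,0).
For λ=-3: eigenvector (-1,-4,1).
General solution: K_1e^(t)(0,1,0) + K_2e^(-2t)(1,0,0) + K_3e^(-3t)(-1,-4,1).

x_1(t) = K_2e^(-2t) - K_3e^(-3t), x_2(t) = K_1e^(t) - 4K_3e^(-3t), x_3(t) = K_3e^(-3t)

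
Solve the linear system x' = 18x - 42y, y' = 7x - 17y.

Coefficient matrix A = [[18, -42], [7, -17]].
Characteristic polynomial det(A - λI) = λ^2 - λ - 12 = 0.
Eigenvalues λ = -3, 4.
For λ=-3: (A-λI) row 1 is [21, -42], so an eigenvector is (2, 1).
For λ=4: (A-λI) row 1 is [14, -42], so an eigenvector is (-3, -1).
General solution: c_1e^(-3t)(2,1) + c_2e^(4t)(-3,-1).

x(t) = 2c_1e^(-3t) - 3c_2e^(4t), y(t) = c_1e^(-3t) - c_2e^(4t)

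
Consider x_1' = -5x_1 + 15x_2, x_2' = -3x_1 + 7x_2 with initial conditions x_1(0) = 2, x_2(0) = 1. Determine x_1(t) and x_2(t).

x_1(t) = e^(t)sin(3t) + 2e^(t)cos(3t), x_2(t) = e^(t)cos(3t)

Coefficient matrix A = [[-5, 15], [-3, 7]].
Characteristic polynomial det(A - λI) = λ^2 - 2λ + 10 = 0.
Eigenvalues λ = 1 ± 3i (complex conjugate pair).
For λ=1+3i: an eigenvector is (-2,-1) - i(-1,0) = (-2 + i, -1).
A real fundamental pair from Re and Im of e^((1+3i)t)v: X_1 = e^(t)(cos(3t)·(-2,-1) + sin(3t)·(-1,0)), X_2 = e^(t)(sin(3t)·(-2,-1) - cos(3t)·(-1,0)).
General solution: K_1X_1 + K_2X_2.
Applying x_1(0)=2, x_2(0)=1 gives K_1=-1, K_2=0.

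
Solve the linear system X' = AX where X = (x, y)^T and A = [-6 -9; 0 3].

x(t) = c_1e^(-6t) + c_2e^(3t), y(t) = -c_2e^(3t)

Coefficient matrix A = [[-6, -9], [0, 3]].
Characteristic polynomial det(A - λI) = λ^2 + 3λ - 18 = 0.
Eigenvalues λ = -6, 3.
For λ=-6: (A-λI) row 1 is [0, -9], so an eigenvector is (1, 0).
For λ=3: (A-λI) row 1 is [-9, -9], so an eigenvector is (1, -1).
General solution: c_1e^(-6t)(1,0) + c_2e^(3t)(1,-1).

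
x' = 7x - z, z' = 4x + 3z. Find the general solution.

x(t) = -C_1e^(5t) - C_2te^(5t) + C_2e^(5t), z(t) = -2C_1e^(5t) - 2C_2te^(5t) + 3C_2e^(5t)

Coefficient matrix A = [[7, -1], [4, 3]].
Characteristic polynomial det(A - λI) = λ^2 - 10λ + 25 = 0.
Single eigenvalue λ = 5 with algebraic multiplicity 2.
Eigenvector v = (-1,-2); generalized eigenvector w with (A-λI)w=v is (1,3).
General solution: e^(5t)[C_1·v + C_2·(t·v + w)].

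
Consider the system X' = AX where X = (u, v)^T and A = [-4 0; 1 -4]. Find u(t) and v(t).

u(t) = K_2e^(-4t), v(t) = K_1e^(-4t) + K_2te^(-4t) - 3K_2e^(-4t)

Coefficient matrix A = [[-4, 0], [1, -4]].
Characteristic polynomial det(A - λI) = λ^2 + 8λ + 16 = 0.
Single eigenvalue λ = -4 with algebraic multiplicity 2.
Eigenvector v = (0,1); generalized eigenvector w with (A-λI)w=v is (1,-3).
General solution: e^(-4t)[K_1·v + K_2·(t·v + w)].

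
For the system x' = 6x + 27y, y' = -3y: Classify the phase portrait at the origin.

saddle

A = [[6,27],[0,-3]]; det(A-λI) = λ^2 - 3λ - 18.
λ = 6, -3: opposite signs.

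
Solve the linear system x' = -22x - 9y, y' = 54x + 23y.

x(t) = c_1e^(-4t) - c_2e^(5t), y(t) = -2c_1e^(-4t) + 3c_2e^(5t)

Coefficient matrix A = [[-22, -9], [54, 23]].
Characteristic polynomial det(A - λI) = λ^2 - λ - 20 = 0.
Eigenvalues λ = -4, 5.
For λ=-4: (A-λI) row 1 is [-18, -9], so an eigenvector is (1, -2).
For λ=5: (A-λI) row 1 is [-27, -9], so an eigenvector is (-1, 3).
General solution: c_1e^(-4t)(1,-2) + c_2e^(5t)(-1,3).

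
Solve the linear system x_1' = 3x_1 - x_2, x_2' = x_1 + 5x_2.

x_1(t) = C_1e^(4t) + C_2te^(4t) + 2C_2e^(4t), x_2(t) = -C_1e^(4t) - C_2te^(4t) - 3C_2e^(4t)

Coefficient matrix A = [[3, -1], [1, 5]].
Characteristic polynomial det(A - λI) = λ^2 - 8λ + 16 = 0.
Single eigenvalue λ = 4 with algebraic multiplicity 2.
Eigenvector v = (1,-1); generalized eigenvector w with (A-λI)w=v is (2,-3).
General solution: e^(4t)[C_1·v + C_2·(t·v + w)].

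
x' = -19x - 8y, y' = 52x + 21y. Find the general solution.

Coefficient matrix A = [[-19, -8], [52, 21]].
Characteristic polynomial det(A - λI) = λ^2 - 2λ + 17 = 0.
Eigenvalues λ = 1 ± 4i (complex conjugate pair).
For λ=1+4i: an eigenvector is (1,-2) - i(-1,3) = (1 + i, -2 - 3i).
A real fundamental pair from Re and Im of e^((1+4i)t)v: X_1 = e^(t)(cos(4t)·(1,-2) + sin(4t)·(-1,3)), X_2 = e^(t)(sin(4t)·(1,-2) - cos(4t)·(-1,3)).
General solution: C_1X_1 + C_2X_2.

x(t) = -C_1e^(t)sin(4t) + C_1e^(t)cos(4t) + C_2e^(t)sin(4t) + C_2e^(t)cos(4t), y(t) = 3C_1e^(t)sin(4t) - 2C_1e^(t)cos(4t) - 2C_2e^(t)sin(4t) - 3C_2e^(t)cos(4t)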